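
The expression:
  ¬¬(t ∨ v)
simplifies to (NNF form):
t ∨ v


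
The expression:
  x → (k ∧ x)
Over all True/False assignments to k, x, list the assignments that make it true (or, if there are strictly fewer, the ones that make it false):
is false only for:
  k=False, x=True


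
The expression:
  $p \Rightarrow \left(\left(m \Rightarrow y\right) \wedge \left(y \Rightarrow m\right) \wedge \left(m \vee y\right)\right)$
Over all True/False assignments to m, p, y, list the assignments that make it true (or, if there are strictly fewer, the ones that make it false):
is false only for:
  m=False, p=True, y=False;
  m=False, p=True, y=True;
  m=True, p=True, y=False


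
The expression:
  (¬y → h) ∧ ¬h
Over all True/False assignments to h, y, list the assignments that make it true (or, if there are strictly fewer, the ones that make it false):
is true only for:
  h=False, y=True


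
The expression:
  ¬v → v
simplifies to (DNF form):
v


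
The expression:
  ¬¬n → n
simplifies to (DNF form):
True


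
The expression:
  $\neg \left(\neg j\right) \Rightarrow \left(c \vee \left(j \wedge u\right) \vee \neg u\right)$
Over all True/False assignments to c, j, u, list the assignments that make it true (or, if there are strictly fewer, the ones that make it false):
is always true.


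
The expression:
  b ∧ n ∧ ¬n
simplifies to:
False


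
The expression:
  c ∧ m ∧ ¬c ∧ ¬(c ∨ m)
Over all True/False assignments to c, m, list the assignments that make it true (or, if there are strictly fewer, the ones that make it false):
is never true.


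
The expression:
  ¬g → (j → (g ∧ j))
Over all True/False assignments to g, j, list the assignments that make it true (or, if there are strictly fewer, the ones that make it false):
is false only for:
  g=False, j=True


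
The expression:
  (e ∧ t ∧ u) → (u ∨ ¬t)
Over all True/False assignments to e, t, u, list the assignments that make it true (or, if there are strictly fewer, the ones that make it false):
is always true.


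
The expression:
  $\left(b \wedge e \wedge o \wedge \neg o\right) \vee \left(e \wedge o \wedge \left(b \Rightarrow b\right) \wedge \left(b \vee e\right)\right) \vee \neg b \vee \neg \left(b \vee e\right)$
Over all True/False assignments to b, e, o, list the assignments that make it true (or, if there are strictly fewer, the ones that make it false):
is false only for:
  b=True, e=False, o=False;
  b=True, e=False, o=True;
  b=True, e=True, o=False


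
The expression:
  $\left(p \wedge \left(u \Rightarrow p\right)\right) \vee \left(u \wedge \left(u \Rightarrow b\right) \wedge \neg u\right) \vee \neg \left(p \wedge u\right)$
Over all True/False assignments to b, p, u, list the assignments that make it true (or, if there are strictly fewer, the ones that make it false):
is always true.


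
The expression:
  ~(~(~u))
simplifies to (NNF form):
~u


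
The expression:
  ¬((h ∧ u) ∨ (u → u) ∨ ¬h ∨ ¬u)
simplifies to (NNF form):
False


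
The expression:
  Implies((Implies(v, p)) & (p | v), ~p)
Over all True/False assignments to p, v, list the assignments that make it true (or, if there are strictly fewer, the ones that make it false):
is true only for:
  p=False, v=False;
  p=False, v=True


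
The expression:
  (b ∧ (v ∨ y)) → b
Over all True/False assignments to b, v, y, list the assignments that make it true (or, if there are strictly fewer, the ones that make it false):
is always true.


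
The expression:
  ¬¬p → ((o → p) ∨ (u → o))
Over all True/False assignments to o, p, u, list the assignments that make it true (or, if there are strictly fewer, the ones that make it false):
is always true.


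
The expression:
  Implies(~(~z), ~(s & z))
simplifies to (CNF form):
~s | ~z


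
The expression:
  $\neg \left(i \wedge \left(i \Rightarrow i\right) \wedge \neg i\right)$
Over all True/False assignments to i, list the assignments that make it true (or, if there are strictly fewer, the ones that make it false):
is always true.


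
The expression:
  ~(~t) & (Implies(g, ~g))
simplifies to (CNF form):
t & ~g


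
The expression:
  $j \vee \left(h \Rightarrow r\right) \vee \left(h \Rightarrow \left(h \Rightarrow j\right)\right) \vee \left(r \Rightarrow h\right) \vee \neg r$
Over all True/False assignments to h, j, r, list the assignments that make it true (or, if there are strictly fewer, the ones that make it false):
is always true.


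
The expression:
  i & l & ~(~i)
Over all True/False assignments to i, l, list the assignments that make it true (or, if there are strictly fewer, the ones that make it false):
is true only for:
  i=True, l=True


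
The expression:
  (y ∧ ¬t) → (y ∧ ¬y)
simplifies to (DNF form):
t ∨ ¬y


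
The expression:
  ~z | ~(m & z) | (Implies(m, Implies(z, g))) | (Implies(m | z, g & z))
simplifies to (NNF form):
g | ~m | ~z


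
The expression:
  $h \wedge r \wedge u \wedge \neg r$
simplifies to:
$\text{False}$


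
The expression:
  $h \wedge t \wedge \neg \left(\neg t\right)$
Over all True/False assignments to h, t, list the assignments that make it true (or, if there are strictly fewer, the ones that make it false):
is true only for:
  h=True, t=True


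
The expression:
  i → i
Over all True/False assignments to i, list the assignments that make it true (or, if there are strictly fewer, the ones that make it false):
is always true.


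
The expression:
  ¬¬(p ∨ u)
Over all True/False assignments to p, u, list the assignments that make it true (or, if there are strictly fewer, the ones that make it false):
is false only for:
  p=False, u=False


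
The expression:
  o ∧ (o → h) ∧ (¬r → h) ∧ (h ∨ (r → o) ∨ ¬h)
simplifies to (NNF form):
h ∧ o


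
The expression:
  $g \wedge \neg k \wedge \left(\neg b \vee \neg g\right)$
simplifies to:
$g \wedge \neg b \wedge \neg k$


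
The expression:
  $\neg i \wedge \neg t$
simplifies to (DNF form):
$\neg i \wedge \neg t$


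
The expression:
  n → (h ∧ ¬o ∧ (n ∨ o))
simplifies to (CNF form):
(h ∨ ¬n) ∧ (¬n ∨ ¬o)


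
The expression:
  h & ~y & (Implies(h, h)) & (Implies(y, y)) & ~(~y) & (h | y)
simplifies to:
False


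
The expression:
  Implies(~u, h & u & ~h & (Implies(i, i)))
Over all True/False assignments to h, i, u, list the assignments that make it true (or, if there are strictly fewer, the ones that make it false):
is true only for:
  h=False, i=False, u=True;
  h=False, i=True, u=True;
  h=True, i=False, u=True;
  h=True, i=True, u=True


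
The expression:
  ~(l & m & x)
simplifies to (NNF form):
~l | ~m | ~x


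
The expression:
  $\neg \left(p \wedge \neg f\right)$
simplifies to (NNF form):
$f \vee \neg p$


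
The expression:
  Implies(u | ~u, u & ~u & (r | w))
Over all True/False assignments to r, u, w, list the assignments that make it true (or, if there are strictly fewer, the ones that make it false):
is never true.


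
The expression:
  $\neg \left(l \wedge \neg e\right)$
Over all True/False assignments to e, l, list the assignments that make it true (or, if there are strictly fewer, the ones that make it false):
is false only for:
  e=False, l=True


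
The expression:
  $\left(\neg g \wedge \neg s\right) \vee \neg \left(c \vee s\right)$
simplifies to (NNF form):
$\neg s \wedge \left(\neg c \vee \neg g\right)$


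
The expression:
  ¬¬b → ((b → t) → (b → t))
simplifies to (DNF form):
True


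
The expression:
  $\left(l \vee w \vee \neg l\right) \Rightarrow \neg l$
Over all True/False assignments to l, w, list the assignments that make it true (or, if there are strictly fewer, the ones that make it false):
is true only for:
  l=False, w=False;
  l=False, w=True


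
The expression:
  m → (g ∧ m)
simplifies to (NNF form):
g ∨ ¬m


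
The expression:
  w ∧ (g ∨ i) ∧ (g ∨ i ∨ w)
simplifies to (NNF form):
w ∧ (g ∨ i)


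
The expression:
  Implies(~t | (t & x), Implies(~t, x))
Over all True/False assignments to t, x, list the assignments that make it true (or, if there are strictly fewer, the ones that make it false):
is false only for:
  t=False, x=False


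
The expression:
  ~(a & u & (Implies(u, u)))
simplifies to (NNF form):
~a | ~u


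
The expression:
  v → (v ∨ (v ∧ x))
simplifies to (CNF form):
True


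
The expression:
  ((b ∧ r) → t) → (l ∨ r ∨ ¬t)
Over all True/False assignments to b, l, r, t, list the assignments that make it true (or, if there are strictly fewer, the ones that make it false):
is false only for:
  b=False, l=False, r=False, t=True;
  b=True, l=False, r=False, t=True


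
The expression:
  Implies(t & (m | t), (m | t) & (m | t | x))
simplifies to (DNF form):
True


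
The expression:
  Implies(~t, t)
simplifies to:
t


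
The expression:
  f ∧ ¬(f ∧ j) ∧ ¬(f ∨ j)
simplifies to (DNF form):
False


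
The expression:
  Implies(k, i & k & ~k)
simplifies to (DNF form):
~k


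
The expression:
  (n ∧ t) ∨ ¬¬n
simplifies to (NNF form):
n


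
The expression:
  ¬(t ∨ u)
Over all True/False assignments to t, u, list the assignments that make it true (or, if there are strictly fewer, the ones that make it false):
is true only for:
  t=False, u=False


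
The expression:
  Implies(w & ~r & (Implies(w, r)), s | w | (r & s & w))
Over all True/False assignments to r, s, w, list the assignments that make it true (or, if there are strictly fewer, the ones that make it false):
is always true.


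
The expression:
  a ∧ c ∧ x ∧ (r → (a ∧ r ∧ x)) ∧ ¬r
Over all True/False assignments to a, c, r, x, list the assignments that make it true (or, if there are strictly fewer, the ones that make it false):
is true only for:
  a=True, c=True, r=False, x=True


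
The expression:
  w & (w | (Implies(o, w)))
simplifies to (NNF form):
w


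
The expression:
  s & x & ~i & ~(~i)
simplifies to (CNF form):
False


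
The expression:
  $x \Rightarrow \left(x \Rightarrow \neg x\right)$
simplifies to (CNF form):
$\neg x$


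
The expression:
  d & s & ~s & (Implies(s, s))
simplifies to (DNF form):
False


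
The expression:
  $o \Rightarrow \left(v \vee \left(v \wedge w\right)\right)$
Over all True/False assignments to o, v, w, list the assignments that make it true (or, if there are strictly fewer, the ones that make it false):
is false only for:
  o=True, v=False, w=False;
  o=True, v=False, w=True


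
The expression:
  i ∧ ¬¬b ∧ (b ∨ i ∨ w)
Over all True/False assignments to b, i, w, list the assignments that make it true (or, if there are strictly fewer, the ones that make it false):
is true only for:
  b=True, i=True, w=False;
  b=True, i=True, w=True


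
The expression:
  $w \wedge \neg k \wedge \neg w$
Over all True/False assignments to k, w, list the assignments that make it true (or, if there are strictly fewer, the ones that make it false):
is never true.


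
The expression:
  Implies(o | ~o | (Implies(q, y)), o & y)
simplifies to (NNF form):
o & y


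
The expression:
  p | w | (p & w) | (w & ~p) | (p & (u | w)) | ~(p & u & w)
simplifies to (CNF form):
True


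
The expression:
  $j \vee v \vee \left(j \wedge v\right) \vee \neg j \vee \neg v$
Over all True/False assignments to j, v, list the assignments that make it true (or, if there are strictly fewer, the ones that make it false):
is always true.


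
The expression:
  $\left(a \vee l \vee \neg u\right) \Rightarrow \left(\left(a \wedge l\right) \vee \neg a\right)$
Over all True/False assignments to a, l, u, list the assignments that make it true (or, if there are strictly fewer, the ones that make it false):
is false only for:
  a=True, l=False, u=False;
  a=True, l=False, u=True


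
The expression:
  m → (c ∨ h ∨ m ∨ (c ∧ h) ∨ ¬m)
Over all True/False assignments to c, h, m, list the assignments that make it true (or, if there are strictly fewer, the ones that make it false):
is always true.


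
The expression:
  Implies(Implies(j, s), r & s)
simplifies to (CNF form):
(j | s) & (r | ~s)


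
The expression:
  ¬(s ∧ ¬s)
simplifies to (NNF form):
True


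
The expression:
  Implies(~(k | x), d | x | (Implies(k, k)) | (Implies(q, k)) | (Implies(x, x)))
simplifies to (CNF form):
True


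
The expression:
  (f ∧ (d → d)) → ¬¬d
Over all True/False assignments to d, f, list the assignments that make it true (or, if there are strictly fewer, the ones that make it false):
is false only for:
  d=False, f=True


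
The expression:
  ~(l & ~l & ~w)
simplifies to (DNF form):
True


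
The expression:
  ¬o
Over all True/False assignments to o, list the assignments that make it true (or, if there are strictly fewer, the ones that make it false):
is true only for:
  o=False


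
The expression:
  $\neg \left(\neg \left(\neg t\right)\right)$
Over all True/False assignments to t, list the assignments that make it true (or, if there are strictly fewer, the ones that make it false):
is true only for:
  t=False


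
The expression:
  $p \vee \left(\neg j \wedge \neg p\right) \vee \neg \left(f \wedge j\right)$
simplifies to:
$p \vee \neg f \vee \neg j$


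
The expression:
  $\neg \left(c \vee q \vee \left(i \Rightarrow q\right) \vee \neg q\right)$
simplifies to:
$\text{False}$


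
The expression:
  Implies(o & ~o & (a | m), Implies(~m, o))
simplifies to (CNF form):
True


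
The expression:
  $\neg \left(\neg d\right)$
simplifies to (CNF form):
$d$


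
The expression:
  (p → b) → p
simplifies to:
p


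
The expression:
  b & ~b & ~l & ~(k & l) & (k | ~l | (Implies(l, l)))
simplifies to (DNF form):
False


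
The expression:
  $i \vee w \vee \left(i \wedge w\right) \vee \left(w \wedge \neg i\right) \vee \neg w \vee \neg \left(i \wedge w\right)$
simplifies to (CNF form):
$\text{True}$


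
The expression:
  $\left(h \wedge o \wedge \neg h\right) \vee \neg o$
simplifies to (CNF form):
$\neg o$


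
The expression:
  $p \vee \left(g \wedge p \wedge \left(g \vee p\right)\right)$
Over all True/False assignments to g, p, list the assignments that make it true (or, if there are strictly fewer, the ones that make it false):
is true only for:
  g=False, p=True;
  g=True, p=True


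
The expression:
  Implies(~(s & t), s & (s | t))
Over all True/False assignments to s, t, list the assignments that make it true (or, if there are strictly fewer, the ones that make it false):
is true only for:
  s=True, t=False;
  s=True, t=True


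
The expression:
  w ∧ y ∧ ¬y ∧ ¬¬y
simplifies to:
False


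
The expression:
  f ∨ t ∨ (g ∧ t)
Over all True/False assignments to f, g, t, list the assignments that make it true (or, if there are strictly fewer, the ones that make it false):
is false only for:
  f=False, g=False, t=False;
  f=False, g=True, t=False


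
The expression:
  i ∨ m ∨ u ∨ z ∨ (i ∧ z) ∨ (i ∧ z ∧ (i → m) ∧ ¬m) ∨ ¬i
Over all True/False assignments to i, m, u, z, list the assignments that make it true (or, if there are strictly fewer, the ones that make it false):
is always true.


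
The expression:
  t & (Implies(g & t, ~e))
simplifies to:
t & (~e | ~g)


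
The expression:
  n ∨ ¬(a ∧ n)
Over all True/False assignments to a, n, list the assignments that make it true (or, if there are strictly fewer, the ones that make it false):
is always true.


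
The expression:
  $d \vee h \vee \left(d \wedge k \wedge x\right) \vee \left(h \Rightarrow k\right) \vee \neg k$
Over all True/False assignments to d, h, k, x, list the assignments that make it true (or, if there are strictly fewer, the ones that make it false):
is always true.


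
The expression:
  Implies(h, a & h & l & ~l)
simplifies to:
~h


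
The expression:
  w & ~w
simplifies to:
False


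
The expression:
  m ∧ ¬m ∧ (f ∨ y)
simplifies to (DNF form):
False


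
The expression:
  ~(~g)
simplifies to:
g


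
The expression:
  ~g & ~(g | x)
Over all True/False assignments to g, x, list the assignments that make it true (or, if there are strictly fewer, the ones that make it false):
is true only for:
  g=False, x=False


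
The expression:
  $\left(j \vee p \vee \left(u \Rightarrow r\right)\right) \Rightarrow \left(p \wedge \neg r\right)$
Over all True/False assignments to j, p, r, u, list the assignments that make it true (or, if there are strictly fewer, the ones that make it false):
is true only for:
  j=False, p=False, r=False, u=True;
  j=False, p=True, r=False, u=False;
  j=False, p=True, r=False, u=True;
  j=True, p=True, r=False, u=False;
  j=True, p=True, r=False, u=True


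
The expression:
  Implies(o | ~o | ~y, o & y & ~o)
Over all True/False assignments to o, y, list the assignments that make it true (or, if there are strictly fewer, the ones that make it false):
is never true.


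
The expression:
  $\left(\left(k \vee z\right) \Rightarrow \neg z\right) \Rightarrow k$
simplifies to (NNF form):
$k \vee z$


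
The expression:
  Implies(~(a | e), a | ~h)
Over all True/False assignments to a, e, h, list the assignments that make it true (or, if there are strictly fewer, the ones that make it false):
is false only for:
  a=False, e=False, h=True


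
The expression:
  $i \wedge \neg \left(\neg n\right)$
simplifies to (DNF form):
$i \wedge n$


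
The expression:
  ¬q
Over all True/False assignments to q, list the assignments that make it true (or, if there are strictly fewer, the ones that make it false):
is true only for:
  q=False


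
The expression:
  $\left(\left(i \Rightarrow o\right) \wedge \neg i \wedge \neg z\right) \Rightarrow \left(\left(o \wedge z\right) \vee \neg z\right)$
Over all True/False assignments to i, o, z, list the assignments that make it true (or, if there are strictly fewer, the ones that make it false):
is always true.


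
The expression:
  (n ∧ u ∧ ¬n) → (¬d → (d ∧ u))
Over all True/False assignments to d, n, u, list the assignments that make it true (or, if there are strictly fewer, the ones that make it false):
is always true.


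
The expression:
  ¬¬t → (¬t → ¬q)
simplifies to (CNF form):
True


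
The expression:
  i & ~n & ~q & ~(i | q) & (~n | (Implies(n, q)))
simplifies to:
False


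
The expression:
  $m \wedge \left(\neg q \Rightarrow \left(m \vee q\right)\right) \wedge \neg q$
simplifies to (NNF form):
$m \wedge \neg q$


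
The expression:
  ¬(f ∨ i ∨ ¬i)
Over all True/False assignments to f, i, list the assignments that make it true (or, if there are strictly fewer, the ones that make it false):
is never true.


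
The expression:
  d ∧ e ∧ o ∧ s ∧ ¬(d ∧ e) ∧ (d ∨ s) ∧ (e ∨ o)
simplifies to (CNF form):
False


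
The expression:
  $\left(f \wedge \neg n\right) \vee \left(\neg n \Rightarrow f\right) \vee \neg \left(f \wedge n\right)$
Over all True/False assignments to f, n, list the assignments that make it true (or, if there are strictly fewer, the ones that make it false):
is always true.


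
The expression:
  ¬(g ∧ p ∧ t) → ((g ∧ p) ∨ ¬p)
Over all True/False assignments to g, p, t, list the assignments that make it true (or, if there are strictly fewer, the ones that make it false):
is false only for:
  g=False, p=True, t=False;
  g=False, p=True, t=True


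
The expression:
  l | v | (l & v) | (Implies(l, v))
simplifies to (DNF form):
True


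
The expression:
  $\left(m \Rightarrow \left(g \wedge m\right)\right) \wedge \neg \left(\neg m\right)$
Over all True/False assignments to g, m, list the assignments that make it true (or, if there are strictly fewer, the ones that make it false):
is true only for:
  g=True, m=True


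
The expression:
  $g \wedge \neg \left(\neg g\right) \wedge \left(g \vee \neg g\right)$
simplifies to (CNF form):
$g$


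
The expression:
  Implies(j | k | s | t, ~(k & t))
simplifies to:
~k | ~t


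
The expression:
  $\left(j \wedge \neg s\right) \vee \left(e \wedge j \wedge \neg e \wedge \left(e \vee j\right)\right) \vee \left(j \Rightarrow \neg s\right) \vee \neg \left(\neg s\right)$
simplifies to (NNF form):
$\text{True}$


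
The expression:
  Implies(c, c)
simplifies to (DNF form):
True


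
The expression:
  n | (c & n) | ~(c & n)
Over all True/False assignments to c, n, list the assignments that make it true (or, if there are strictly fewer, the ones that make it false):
is always true.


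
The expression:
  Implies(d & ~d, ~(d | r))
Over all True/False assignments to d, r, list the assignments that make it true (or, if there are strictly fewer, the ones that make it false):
is always true.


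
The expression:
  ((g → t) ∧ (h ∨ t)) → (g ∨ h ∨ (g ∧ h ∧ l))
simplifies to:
g ∨ h ∨ ¬t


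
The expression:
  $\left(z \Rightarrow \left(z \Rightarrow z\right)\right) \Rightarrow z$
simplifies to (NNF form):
$z$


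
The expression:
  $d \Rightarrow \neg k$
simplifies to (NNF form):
$\neg d \vee \neg k$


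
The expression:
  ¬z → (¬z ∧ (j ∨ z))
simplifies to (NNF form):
j ∨ z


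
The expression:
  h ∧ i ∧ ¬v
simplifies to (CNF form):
h ∧ i ∧ ¬v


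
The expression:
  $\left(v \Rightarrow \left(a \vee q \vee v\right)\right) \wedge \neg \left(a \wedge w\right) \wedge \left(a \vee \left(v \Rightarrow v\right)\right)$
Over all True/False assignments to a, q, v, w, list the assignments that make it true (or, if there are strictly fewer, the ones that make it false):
is false only for:
  a=True, q=False, v=False, w=True;
  a=True, q=False, v=True, w=True;
  a=True, q=True, v=False, w=True;
  a=True, q=True, v=True, w=True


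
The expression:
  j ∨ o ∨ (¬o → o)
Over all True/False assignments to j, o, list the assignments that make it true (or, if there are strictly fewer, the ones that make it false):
is false only for:
  j=False, o=False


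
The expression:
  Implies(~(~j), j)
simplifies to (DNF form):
True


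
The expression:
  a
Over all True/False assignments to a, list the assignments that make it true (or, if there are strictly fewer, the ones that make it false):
is true only for:
  a=True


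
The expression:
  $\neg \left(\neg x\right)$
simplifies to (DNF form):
$x$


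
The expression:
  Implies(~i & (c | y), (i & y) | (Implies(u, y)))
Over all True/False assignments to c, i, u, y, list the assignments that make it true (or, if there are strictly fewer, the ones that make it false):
is false only for:
  c=True, i=False, u=True, y=False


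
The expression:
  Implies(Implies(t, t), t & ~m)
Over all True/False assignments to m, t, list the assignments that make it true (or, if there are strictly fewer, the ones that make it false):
is true only for:
  m=False, t=True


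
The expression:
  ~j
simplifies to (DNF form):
~j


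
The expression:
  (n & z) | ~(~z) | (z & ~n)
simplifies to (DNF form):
z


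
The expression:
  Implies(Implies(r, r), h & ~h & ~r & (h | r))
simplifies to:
False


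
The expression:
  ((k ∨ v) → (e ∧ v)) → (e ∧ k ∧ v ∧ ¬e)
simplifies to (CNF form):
(k ∨ v) ∧ (¬e ∨ ¬v)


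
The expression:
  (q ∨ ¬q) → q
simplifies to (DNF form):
q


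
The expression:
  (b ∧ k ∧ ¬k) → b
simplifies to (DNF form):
True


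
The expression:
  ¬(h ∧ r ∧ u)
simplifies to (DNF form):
¬h ∨ ¬r ∨ ¬u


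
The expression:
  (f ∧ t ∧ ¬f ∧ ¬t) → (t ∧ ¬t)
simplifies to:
True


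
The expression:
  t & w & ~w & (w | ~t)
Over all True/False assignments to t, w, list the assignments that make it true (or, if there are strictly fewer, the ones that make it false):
is never true.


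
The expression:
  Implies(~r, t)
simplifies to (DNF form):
r | t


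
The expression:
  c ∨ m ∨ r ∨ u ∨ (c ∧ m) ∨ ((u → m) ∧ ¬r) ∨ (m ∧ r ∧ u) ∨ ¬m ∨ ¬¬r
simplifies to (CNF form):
True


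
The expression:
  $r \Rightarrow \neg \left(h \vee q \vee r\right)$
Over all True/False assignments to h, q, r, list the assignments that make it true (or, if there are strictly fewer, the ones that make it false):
is true only for:
  h=False, q=False, r=False;
  h=False, q=True, r=False;
  h=True, q=False, r=False;
  h=True, q=True, r=False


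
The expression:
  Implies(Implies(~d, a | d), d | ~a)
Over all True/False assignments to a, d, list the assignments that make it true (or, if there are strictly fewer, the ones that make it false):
is false only for:
  a=True, d=False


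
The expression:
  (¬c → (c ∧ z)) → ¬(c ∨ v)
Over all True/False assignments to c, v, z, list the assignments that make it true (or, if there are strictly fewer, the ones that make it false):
is true only for:
  c=False, v=False, z=False;
  c=False, v=False, z=True;
  c=False, v=True, z=False;
  c=False, v=True, z=True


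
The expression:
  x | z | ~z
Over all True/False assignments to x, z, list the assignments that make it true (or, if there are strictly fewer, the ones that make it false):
is always true.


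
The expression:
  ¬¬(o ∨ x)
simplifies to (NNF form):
o ∨ x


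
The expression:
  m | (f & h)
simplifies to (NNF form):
m | (f & h)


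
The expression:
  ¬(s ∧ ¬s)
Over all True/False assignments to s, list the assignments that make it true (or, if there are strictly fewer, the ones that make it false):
is always true.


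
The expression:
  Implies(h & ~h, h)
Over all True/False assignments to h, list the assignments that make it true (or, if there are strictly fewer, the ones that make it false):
is always true.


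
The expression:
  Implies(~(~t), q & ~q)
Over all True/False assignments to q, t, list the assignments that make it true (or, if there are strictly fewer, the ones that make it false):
is true only for:
  q=False, t=False;
  q=True, t=False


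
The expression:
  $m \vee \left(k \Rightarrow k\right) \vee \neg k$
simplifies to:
$\text{True}$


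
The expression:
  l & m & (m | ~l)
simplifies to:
l & m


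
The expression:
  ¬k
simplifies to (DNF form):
¬k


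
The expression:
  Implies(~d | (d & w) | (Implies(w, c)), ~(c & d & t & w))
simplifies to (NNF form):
~c | ~d | ~t | ~w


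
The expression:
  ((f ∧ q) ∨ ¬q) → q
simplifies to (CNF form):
q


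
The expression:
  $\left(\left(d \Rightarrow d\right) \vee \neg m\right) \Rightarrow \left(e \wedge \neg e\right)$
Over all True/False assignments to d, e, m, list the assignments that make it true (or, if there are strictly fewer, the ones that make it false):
is never true.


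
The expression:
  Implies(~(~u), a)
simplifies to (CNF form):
a | ~u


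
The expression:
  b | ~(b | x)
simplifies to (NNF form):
b | ~x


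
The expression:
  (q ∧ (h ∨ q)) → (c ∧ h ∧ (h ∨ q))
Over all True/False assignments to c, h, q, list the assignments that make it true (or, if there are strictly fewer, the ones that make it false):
is false only for:
  c=False, h=False, q=True;
  c=False, h=True, q=True;
  c=True, h=False, q=True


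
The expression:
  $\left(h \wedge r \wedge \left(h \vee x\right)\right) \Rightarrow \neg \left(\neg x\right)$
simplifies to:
$x \vee \neg h \vee \neg r$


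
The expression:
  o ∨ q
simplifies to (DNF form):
o ∨ q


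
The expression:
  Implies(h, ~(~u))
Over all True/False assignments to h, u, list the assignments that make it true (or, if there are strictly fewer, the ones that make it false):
is false only for:
  h=True, u=False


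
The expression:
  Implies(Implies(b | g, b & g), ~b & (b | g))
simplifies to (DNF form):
(b & ~g) | (g & ~b)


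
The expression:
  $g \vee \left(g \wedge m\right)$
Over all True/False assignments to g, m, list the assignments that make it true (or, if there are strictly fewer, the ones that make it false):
is true only for:
  g=True, m=False;
  g=True, m=True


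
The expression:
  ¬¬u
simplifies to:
u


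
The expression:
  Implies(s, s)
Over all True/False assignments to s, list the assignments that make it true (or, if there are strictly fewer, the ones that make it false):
is always true.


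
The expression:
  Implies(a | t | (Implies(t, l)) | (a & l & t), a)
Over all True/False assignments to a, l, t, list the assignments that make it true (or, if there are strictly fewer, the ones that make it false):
is true only for:
  a=True, l=False, t=False;
  a=True, l=False, t=True;
  a=True, l=True, t=False;
  a=True, l=True, t=True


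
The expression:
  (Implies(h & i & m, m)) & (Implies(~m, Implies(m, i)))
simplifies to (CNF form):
True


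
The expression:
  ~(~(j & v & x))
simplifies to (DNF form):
j & v & x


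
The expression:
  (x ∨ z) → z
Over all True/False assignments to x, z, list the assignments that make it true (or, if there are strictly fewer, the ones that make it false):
is false only for:
  x=True, z=False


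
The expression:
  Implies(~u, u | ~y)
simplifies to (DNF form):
u | ~y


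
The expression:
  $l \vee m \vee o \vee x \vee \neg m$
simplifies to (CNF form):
$\text{True}$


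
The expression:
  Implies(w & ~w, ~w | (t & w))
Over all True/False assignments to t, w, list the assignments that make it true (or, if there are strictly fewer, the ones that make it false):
is always true.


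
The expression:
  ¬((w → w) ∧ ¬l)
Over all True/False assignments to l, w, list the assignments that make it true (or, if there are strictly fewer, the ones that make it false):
is true only for:
  l=True, w=False;
  l=True, w=True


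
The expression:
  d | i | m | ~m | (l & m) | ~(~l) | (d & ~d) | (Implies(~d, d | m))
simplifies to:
True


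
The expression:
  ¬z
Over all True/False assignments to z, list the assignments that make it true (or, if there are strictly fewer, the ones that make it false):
is true only for:
  z=False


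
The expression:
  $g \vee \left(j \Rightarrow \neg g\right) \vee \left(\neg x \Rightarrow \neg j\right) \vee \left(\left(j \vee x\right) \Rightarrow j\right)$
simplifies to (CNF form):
$\text{True}$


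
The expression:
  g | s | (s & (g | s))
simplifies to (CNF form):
g | s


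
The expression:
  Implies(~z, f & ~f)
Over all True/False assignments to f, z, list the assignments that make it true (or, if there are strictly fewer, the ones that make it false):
is true only for:
  f=False, z=True;
  f=True, z=True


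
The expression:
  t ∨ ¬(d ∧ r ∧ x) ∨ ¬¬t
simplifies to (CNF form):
t ∨ ¬d ∨ ¬r ∨ ¬x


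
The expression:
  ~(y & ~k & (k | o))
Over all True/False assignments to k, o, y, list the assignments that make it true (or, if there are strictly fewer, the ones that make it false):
is false only for:
  k=False, o=True, y=True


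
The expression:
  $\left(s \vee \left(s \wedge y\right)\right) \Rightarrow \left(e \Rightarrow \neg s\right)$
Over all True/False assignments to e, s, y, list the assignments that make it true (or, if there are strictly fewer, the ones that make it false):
is false only for:
  e=True, s=True, y=False;
  e=True, s=True, y=True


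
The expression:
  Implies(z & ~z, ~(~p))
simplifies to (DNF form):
True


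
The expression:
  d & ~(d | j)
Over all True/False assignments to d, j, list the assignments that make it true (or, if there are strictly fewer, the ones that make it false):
is never true.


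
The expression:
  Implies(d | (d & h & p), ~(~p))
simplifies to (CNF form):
p | ~d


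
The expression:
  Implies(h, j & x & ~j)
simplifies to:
~h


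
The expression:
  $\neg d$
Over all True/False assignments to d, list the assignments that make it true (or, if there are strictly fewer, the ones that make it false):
is true only for:
  d=False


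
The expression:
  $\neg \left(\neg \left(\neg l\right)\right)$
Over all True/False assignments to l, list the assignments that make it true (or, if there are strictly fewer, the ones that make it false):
is true only for:
  l=False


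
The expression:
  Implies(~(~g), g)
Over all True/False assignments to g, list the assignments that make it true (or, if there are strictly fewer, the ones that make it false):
is always true.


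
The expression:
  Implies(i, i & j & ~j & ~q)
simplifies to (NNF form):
~i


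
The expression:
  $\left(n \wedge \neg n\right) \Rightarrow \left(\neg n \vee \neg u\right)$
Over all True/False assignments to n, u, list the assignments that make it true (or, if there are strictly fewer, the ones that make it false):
is always true.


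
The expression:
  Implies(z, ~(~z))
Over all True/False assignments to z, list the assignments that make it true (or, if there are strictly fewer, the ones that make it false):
is always true.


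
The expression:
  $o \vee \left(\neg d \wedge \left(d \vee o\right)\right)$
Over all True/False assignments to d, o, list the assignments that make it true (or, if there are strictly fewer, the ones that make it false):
is true only for:
  d=False, o=True;
  d=True, o=True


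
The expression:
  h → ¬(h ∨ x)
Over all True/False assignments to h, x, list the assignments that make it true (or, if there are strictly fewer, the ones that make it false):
is true only for:
  h=False, x=False;
  h=False, x=True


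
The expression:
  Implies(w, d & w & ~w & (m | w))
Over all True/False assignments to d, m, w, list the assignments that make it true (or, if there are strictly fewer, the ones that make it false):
is true only for:
  d=False, m=False, w=False;
  d=False, m=True, w=False;
  d=True, m=False, w=False;
  d=True, m=True, w=False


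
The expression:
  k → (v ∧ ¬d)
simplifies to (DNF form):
(v ∧ ¬d) ∨ ¬k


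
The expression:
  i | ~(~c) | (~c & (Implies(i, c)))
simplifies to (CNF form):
True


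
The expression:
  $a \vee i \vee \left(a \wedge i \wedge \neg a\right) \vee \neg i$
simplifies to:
$\text{True}$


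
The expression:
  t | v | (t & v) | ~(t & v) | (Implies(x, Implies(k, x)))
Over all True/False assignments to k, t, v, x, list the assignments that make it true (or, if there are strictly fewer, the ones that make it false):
is always true.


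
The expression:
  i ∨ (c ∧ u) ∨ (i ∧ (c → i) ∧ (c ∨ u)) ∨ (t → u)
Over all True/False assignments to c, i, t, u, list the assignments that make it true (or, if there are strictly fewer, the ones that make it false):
is false only for:
  c=False, i=False, t=True, u=False;
  c=True, i=False, t=True, u=False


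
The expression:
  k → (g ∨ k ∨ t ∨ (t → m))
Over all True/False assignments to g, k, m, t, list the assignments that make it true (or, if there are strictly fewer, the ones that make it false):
is always true.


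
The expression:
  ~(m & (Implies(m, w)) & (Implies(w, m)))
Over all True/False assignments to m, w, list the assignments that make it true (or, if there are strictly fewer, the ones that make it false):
is false only for:
  m=True, w=True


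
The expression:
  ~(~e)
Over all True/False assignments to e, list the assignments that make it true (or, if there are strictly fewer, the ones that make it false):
is true only for:
  e=True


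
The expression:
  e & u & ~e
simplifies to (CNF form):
False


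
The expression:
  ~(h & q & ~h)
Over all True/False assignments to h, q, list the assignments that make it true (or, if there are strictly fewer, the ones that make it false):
is always true.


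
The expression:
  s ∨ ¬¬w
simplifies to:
s ∨ w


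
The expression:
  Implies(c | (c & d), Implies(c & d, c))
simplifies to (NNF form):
True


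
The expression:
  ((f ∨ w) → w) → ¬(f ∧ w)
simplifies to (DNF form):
¬f ∨ ¬w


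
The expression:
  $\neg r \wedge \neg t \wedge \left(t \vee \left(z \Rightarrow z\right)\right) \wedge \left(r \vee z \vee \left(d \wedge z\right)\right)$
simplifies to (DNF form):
$z \wedge \neg r \wedge \neg t$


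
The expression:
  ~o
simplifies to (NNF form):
~o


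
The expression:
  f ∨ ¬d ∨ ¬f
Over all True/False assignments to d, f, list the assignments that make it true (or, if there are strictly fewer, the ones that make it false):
is always true.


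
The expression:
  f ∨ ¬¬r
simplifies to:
f ∨ r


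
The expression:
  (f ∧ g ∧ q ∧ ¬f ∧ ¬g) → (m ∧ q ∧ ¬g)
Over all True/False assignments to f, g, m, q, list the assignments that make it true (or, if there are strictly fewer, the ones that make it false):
is always true.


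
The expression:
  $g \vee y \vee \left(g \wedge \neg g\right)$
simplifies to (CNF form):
$g \vee y$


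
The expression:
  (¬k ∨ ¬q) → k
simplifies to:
k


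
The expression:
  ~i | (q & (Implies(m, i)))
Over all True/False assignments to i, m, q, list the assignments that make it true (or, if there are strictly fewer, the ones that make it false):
is false only for:
  i=True, m=False, q=False;
  i=True, m=True, q=False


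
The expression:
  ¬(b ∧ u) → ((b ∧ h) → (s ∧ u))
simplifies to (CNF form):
u ∨ ¬b ∨ ¬h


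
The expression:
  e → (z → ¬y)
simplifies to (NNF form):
¬e ∨ ¬y ∨ ¬z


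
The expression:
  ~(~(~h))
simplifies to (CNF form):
~h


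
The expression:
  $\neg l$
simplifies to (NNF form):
$\neg l$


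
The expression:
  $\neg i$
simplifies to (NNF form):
$\neg i$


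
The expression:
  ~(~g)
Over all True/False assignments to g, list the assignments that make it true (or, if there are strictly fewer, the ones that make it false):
is true only for:
  g=True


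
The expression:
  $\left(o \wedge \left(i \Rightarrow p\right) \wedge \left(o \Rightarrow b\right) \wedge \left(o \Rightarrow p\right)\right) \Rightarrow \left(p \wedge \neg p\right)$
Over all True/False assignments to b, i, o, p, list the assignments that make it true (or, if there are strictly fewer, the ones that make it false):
is false only for:
  b=True, i=False, o=True, p=True;
  b=True, i=True, o=True, p=True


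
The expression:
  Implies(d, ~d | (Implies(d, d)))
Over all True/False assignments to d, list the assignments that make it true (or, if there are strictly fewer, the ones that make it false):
is always true.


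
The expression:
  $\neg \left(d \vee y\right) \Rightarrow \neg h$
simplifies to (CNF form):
$d \vee y \vee \neg h$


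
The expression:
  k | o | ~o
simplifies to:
True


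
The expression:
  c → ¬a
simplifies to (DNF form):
¬a ∨ ¬c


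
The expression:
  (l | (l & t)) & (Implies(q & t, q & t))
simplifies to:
l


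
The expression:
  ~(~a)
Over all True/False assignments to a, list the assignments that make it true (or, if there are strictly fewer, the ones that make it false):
is true only for:
  a=True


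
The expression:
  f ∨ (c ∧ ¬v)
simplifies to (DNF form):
f ∨ (c ∧ ¬v)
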